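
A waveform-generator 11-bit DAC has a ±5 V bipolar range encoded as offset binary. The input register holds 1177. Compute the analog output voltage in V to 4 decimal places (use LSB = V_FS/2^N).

LSB = 10 V / 2^11 = 4.883 mV.
V_out = (−5) + 1177 × 0.00488281 V = 0.74707 V.

0.7471 V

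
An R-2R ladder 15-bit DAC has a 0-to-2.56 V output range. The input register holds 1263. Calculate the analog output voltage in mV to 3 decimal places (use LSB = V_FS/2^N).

LSB = 2.56 V / 2^15 = 78.12 µV.
V_out = 0 + 1263 × 7.8125e-05 V = 0.0986719 V.
= 98.672 mV.

98.672 mV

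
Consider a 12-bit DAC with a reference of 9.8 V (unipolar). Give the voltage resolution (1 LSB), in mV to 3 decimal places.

2.393 mV

Full-scale span = 9.8 V.
LSB = 9.8 / 2^12 = 9.8 / 4096 = 0.00239258 V = 2.393 mV.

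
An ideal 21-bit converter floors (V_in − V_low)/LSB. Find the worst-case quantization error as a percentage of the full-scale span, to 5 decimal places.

Truncating → worst-case error = 1 LSB = V_FS/2^21, so 100/2097152 = 4.76837e-05 % of full scale.

0.00005 %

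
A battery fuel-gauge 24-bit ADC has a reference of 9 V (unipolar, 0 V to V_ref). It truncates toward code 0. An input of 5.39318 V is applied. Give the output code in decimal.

code 10053616

With 16777216 levels over 9 V, one step is 0.54 µV.
Input sits at 10053616.199 steps above V_low.
So the output code is 10053616.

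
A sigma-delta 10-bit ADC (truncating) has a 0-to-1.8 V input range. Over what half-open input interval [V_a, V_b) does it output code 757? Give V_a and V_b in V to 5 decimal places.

LSB = 1.8/2^10 = 1.758 mV.
V_a = V_low + 757·LSB = 1.33066 V; V_b = V_low + 758·LSB = 1.33242 V.

[1.33066 V, 1.33242 V)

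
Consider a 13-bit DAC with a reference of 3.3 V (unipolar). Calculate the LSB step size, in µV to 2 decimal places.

Full-scale span = 3.3 V.
LSB = 3.3 / 2^13 = 3.3 / 8192 = 0.000402832 V = 402.83 µV.

402.83 µV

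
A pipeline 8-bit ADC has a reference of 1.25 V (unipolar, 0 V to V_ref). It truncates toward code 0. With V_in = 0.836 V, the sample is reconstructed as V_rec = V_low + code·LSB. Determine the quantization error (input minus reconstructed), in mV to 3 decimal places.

1.039 mV

LSB = 1.25/2^8 = 4.883 mV.
Scaled input = 171.2128 LSBs, so code = 171.
Reconstructed: 0.83496094 V.
Difference: 0.00103906 V → 1.039 mV.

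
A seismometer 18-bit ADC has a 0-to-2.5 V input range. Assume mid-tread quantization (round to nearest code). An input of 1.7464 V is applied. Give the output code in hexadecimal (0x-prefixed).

Full-scale span = 2.5 V; LSB = 2.5/2^18 = 9.54 µV.
Input sits at 183123.313 steps above V_low.
Round → code 183123.
In hexadecimal (0x-prefixed): 0x2CB53.

code 0x2CB53 (decimal 183123)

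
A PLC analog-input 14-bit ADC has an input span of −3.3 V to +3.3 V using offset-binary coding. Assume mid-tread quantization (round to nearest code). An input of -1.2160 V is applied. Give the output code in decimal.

code 5173

Full-scale span = 6.6 V; LSB = 6.6/2^14 = 402.83 µV.
(-1.2160 − (−3.3)) / 0.000402832 = 5173.372 LSBs.
Round → code 5173.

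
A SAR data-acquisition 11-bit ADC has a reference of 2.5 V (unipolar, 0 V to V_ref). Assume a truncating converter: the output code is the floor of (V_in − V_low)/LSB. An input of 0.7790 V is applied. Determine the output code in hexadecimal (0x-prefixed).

With 2048 levels over 2.5 V, one step is 1.221 mV.
(V_in − V_low)/LSB = (0.7790 − 0) / 0.0012207 = 638.157.
⌊·⌋(638.157) = 638.
In hexadecimal (0x-prefixed): 0x27E.

code 0x27E (decimal 638)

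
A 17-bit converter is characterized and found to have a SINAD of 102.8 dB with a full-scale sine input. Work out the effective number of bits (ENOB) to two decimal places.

ENOB = (SINAD − 1.76) / 6.02 = (102.8 − 1.76)/6.02 = 16.784.

16.78 bits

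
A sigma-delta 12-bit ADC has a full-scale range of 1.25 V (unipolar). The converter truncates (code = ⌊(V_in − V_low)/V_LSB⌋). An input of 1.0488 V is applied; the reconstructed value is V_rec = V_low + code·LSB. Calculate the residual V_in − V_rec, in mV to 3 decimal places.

Step size: 1.25 V ÷ 2^12 = 305.18 µV.
(V_in − V_low)/LSB = (1.0488 − 0)/0.000305176 = 3436.7078 → code 3436 (floor).
Reconstructed: 1.048584 V.
V_in − V_rec = 0.000216016 V = 0.216 mV.

0.216 mV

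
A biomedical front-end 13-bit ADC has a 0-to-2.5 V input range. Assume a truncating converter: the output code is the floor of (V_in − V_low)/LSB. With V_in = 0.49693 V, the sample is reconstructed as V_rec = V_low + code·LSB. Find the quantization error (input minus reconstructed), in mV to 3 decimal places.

0.104 mV

LSB = 2.5/2^13 = 305.18 µV.
(0.49693 − 0)/0.000305176 = 1628.3402; ⌊·⌋ gives code 1628.
V_rec = 0 + 1628·0.000305176 = 0.49682617 V.
V_in − V_rec = 0.000103828 V = 0.104 mV.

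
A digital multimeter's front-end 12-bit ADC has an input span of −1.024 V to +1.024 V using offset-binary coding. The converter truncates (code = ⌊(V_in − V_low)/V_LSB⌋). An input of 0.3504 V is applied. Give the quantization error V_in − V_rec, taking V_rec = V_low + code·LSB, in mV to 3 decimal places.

0.400 mV

One LSB is 2.048 V / 4096 = 0.500 mV.
Scaled input = 2748.8000 LSBs, so code = 2748.
Code 2748 maps back to (−1.024) + 2748×0.0005 V = 0.35 V.
Error = 0.3504 − 0.35 = 0.0004 V = 0.400 mV.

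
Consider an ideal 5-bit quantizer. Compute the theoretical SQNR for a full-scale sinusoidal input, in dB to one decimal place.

SNR ≈ 6.02·N + 1.76 dB = 6.02·5 + 1.76 = 31.86 dB.

31.9 dB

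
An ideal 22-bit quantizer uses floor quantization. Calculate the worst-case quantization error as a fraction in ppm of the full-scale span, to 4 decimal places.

Truncating → worst-case error = 1 LSB = V_FS/2^22, so 1e+06/4194304 = 0.238419 ppm of full scale.

0.2384 ppm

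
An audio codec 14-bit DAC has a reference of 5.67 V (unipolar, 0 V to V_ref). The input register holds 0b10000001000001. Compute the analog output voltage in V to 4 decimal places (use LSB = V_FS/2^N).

LSB = 5.67 V / 2^14 = 346.07 µV.
Code 0b10000001000001 = 8257 decimal.
V_out = 0 + 8257 × 0.000346069 V = 2.85749 V.

2.8575 V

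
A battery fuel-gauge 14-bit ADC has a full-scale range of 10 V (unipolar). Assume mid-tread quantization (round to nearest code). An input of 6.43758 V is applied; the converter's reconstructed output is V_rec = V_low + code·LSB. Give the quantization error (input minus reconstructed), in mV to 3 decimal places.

0.202 mV

One LSB is 10 V / 16384 = 0.610 mV.
(V_in − V_low)/LSB = (6.43758 − 0)/0.000610352 = 10547.3311 → code 10547 (round).
Code 10547 maps back to 0 + 10547×0.000610352 V = 6.4373779 V.
V_in − V_rec = 0.00020207 V = 0.202 mV.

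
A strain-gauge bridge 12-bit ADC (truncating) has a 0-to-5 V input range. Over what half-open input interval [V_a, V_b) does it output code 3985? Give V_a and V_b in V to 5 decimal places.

LSB = 5/2^12 = 1.221 mV.
V_a = V_low + 3985·LSB = 4.8645 V; V_b = V_low + 3986·LSB = 4.86572 V.

[4.86450 V, 4.86572 V)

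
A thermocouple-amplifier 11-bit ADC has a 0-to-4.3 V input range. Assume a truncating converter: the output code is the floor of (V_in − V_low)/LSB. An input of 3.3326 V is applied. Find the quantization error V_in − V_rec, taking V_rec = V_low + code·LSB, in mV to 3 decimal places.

Step size: 4.3 V ÷ 2^11 = 2.100 mV.
(V_in − V_low)/LSB = (3.3326 − 0)/0.00209961 = 1587.2476 → code 1587 (floor).
V_rec = 0 + 1587·0.00209961 = 3.3320801 V.
Error = 3.3326 − 3.3320801 = 0.000519922 V = 0.520 mV.

0.520 mV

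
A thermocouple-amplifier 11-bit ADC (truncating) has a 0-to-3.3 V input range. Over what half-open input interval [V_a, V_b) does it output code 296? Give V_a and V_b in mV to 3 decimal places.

LSB = 3.3/2^11 = 1.611 mV.
V_a = V_low + 296·LSB = 0.476953 V; V_b = V_low + 297·LSB = 0.478564 V.

[476.953 mV, 478.564 mV)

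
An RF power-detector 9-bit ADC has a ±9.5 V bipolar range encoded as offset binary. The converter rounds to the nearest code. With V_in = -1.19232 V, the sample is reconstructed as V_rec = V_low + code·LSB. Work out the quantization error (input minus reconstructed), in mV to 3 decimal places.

-4.820 mV

Step size: 19 V ÷ 2^9 = 37.109 mV.
(V_in − V_low)/LSB = (-1.19232 − (−9.5))/0.0371094 = 223.8701 → code 224 (round).
Reconstructed: -1.1875 V.
Difference: -0.00482 V → -4.820 mV.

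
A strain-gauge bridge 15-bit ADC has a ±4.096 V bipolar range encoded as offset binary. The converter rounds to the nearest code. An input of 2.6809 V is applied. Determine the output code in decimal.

Full-scale span = 8.192 V; LSB = 8.192/2^15 = 250.00 µV.
(V_in − V_low)/LSB = (2.6809 − (−4.096)) / 0.00025 = 27107.600.
round(27107.600) = 27108.

code 27108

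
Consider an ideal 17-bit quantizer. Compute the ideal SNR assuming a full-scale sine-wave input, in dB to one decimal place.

SNR ≈ 6.02·N + 1.76 dB = 6.02·17 + 1.76 = 104.10 dB.

104.1 dB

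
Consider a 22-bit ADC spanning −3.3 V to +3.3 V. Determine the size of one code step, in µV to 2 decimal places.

1.57 µV

Full-scale span = 6.6 V.
LSB = 6.6 / 2^22 = 6.6 / 4194304 = 1.57356e-06 V = 1.57 µV.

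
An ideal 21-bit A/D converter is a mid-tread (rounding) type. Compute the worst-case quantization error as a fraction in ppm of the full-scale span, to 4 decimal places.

0.2384 ppm

Rounding → worst-case error = ½ LSB = V_FS/2^22, so 1e+06/4194304 = 0.238419 ppm of full scale.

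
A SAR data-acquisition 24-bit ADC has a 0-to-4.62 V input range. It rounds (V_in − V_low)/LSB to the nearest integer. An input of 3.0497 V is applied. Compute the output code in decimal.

LSB = 4.62 V / 16777216 = 0.28 µV.
(3.0497 − 0) / 2.75373e-07 = 11074778.276 LSBs.
Round → code 11074778.

code 11074778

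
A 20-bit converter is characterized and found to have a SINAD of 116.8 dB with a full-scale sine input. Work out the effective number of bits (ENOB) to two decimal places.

19.11 bits

ENOB = (SINAD − 1.76) / 6.02 = (116.8 − 1.76)/6.02 = 19.110.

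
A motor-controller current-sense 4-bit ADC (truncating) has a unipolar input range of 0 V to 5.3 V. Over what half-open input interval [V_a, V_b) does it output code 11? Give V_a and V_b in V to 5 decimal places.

[3.64375 V, 3.97500 V)

LSB = 5.3/2^4 = 331.250 mV.
V_a = V_low + 11·LSB = 3.64375 V; V_b = V_low + 12·LSB = 3.975 V.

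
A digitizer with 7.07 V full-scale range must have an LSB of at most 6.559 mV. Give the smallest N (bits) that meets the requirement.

11 bits

Number of steps required ≥ 7.07 V / 6.559 mV = 1077.91.
Need 2^N ≥ 1077.91; 2^10 = 1024, 2^11 = 2048.
Minimum N = 11.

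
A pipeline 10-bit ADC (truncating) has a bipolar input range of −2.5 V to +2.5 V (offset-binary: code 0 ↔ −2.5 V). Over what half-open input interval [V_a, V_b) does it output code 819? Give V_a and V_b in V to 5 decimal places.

[1.49902 V, 1.50391 V)

LSB = 5/2^10 = 4.883 mV.
V_a = V_low + 819·LSB = 1.49902 V; V_b = V_low + 820·LSB = 1.50391 V.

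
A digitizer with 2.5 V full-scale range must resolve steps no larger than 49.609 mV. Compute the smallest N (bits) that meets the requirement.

6 bits

Number of steps required ≥ 2.5 V / 49.609 mV = 50.39.
Need 2^N ≥ 50.39; 2^5 = 32, 2^6 = 64.
Minimum N = 6.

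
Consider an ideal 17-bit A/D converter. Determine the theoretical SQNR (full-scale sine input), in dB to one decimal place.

SNR ≈ 6.02·N + 1.76 dB = 6.02·17 + 1.76 = 104.10 dB.

104.1 dB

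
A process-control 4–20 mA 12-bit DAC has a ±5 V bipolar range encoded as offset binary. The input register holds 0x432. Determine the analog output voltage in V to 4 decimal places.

LSB = 10 V / 2^12 = 2.441 mV.
Code 0x432 = 1074 decimal.
V_out = (−5) + 1074 × 0.00244141 V = -2.37793 V.

-2.3779 V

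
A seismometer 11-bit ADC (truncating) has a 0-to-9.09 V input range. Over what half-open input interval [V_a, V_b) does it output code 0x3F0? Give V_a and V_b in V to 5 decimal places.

LSB = 9.09/2^11 = 4.438 mV.
Code 0x3F0 = 1008 decimal.
V_a = V_low + 1008·LSB = 4.47398 V; V_b = V_low + 1009·LSB = 4.47842 V.

[4.47398 V, 4.47842 V)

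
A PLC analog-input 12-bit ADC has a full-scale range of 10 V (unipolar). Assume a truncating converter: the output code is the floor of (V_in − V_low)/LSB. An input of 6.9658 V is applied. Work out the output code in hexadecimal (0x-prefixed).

code 0xB25 (decimal 2853)

With 4096 levels over 10 V, one step is 2.441 mV.
(V_in − V_low)/LSB = (6.9658 − 0) / 0.00244141 = 2853.192.
⌊·⌋(2853.192) = 2853.
In hexadecimal (0x-prefixed): 0xB25.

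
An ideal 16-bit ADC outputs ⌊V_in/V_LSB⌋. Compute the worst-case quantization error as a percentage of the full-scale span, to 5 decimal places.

Truncating → worst-case error = 1 LSB = V_FS/2^16, so 100/65536 = 0.00152588 % of full scale.

0.00153 %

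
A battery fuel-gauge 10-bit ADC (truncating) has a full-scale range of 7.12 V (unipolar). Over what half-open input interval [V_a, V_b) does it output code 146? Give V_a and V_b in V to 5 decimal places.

[1.01516 V, 1.02211 V)

LSB = 7.12/2^10 = 6.953 mV.
V_a = V_low + 146·LSB = 1.01516 V; V_b = V_low + 147·LSB = 1.02211 V.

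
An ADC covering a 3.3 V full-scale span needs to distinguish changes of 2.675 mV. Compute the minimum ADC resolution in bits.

Number of steps required ≥ 3.3 V / 2.675 mV = 1233.64.
Need 2^N ≥ 1233.64; 2^10 = 1024, 2^11 = 2048.
Minimum N = 11.

11 bits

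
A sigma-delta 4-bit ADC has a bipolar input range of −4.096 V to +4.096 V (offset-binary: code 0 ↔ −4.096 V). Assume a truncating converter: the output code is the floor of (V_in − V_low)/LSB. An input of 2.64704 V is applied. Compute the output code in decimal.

code 13

Full-scale span = 8.192 V; LSB = 8.192/2^4 = 0.5120 V.
(V_in − V_low)/LSB = (2.64704 − (−4.096)) / 0.512 = 13.170.
So the output code is 13.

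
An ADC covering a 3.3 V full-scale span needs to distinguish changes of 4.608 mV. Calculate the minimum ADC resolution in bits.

Number of steps required ≥ 3.3 V / 4.608 mV = 716.15.
Need 2^N ≥ 716.15; 2^9 = 512, 2^10 = 1024.
Minimum N = 10.

10 bits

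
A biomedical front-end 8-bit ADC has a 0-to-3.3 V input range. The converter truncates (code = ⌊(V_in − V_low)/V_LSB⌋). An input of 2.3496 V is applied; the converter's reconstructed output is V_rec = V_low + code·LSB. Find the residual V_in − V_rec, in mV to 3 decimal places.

Step size: 3.3 V ÷ 2^8 = 12.891 mV.
(2.3496 − 0)/0.0128906 = 182.2720; ⌊·⌋ gives code 182.
Code 182 maps back to 0 + 182×0.0128906 V = 2.3460938 V.
Error = 2.3496 − 2.3460938 = 0.00350625 V = 3.506 mV.

3.506 mV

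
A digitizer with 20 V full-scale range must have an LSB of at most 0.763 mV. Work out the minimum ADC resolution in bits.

Number of steps required ≥ 20 V / 0.763 mV = 26212.32.
Need 2^N ≥ 26212.32; 2^14 = 16384, 2^15 = 32768.
Minimum N = 15.

15 bits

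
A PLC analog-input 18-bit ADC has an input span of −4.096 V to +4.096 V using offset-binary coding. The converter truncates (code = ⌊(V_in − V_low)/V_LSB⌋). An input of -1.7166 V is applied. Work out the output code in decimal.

code 76140

With 262144 levels over 8.192 V, one step is 31.25 µV.
Input sits at 76140.800 steps above V_low.
So the output code is 76140.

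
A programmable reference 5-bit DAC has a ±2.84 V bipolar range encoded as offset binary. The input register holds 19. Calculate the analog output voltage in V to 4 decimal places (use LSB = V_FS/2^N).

LSB = 5.68 V / 2^5 = 177.500 mV.
V_out = (−2.84) + 19 × 0.1775 V = 0.5325 V.

0.5325 V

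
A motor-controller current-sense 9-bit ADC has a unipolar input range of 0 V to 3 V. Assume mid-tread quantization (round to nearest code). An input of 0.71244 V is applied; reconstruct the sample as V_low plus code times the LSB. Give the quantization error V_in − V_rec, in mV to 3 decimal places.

-2.404 mV

One LSB is 3 V / 512 = 5.859 mV.
(0.71244 − 0)/0.00585938 = 121.5898; round gives code 122.
Code 122 maps back to 0 + 122×0.00585938 V = 0.71484375 V.
Error = 0.71244 − 0.71484375 = -0.00240375 V = -2.404 mV.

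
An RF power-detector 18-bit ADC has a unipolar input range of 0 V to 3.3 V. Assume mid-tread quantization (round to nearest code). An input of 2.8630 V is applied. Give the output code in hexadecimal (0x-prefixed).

LSB = 3.3 V / 262144 = 12.59 µV.
Input sits at 227429.779 steps above V_low.
So the output code is 227430.
In hexadecimal (0x-prefixed): 0x37866.

code 0x37866 (decimal 227430)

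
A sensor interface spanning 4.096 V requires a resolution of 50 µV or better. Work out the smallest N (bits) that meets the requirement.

Number of steps required ≥ 4.096 V / 50 µV = 81920.00.
Need 2^N ≥ 81920.00; 2^16 = 65536, 2^17 = 131072.
Minimum N = 17.

17 bits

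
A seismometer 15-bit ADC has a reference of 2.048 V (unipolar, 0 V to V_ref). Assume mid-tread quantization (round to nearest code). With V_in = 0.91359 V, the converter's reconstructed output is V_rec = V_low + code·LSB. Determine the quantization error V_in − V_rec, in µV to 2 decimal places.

27.50 µV

Step size: 2.048 V ÷ 2^15 = 62.50 µV.
(V_in − V_low)/LSB = (0.91359 − 0)/6.25e-05 = 14617.4400 → code 14617 (round).
V_rec = 0 + 14617·6.25e-05 = 0.9135625 V.
V_in − V_rec = 2.75e-05 V = 27.50 µV.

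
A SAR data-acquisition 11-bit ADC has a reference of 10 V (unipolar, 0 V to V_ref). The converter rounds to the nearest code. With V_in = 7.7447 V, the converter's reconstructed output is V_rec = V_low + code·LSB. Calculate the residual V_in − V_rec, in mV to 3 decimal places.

0.559 mV

LSB = 10/2^11 = 4.883 mV.
(7.7447 − 0)/0.00488281 = 1586.1146; round gives code 1586.
Code 1586 maps back to 0 + 1586×0.00488281 V = 7.7441406 V.
Error = 7.7447 − 7.7441406 = 0.000559375 V = 0.559 mV.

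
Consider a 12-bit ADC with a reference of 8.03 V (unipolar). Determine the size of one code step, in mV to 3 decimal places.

1.960 mV

Full-scale span = 8.03 V.
LSB = 8.03 / 2^12 = 8.03 / 4096 = 0.00196045 V = 1.960 mV.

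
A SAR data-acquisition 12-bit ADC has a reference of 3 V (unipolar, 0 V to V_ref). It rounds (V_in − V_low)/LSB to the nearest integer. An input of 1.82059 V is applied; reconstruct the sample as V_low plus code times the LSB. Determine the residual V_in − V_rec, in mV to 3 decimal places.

-0.211 mV

One LSB is 3 V / 4096 = 0.732 mV.
(1.82059 − 0)/0.000732422 = 2485.7122; round gives code 2486.
Code 2486 maps back to 0 + 2486×0.000732422 V = 1.8208008 V.
V_in − V_rec = -0.000210781 V = -0.211 mV.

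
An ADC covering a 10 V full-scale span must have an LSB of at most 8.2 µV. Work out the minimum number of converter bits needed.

Number of steps required ≥ 10 V / 8.2 µV = 1219512.20.
Need 2^N ≥ 1219512.20; 2^20 = 1048576, 2^21 = 2097152.
Minimum N = 21.

21 bits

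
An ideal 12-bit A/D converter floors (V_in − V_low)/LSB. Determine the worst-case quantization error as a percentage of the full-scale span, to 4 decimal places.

0.0244 %

Truncating → worst-case error = 1 LSB = V_FS/2^12, so 100/4096 = 0.0244141 % of full scale.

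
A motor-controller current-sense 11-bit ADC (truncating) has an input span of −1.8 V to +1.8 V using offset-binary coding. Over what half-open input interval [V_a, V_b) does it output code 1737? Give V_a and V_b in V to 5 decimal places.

LSB = 3.6/2^11 = 1.758 mV.
V_a = V_low + 1737·LSB = 1.25332 V; V_b = V_low + 1738·LSB = 1.25508 V.

[1.25332 V, 1.25508 V)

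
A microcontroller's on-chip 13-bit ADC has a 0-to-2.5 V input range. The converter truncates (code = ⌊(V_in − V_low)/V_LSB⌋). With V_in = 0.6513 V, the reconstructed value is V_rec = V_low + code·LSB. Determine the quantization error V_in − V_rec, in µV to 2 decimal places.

54.88 µV

Step size: 2.5 V ÷ 2^13 = 305.18 µV.
(V_in − V_low)/LSB = (0.6513 − 0)/0.000305176 = 2134.1798 → code 2134 (floor).
Code 2134 maps back to 0 + 2134×0.000305176 V = 0.65124512 V.
Error = 0.6513 − 0.65124512 = 5.48828e-05 V = 54.88 µV.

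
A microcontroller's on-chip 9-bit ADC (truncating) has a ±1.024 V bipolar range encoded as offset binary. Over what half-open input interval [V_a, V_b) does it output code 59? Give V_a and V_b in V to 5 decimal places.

LSB = 2.048/2^9 = 4.000 mV.
V_a = V_low + 59·LSB = -0.788 V; V_b = V_low + 60·LSB = -0.784 V.

[-0.78800 V, -0.78400 V)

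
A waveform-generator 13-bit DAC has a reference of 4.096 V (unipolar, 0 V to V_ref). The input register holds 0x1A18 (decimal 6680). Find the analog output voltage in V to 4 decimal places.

LSB = 4.096 V / 2^13 = 0.500 mV.
Code 0x1A18 = 6680 decimal.
V_out = 0 + 6680 × 0.0005 V = 3.34 V.

3.3400 V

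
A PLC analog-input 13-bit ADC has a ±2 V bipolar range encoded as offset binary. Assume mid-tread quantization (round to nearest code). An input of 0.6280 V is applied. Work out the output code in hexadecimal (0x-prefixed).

LSB = 4 V / 8192 = 488.28 µV.
(V_in − V_low)/LSB = (0.6280 − (−2)) / 0.000488281 = 5382.144.
Round → code 5382.
In hexadecimal (0x-prefixed): 0x1506.

code 0x1506 (decimal 5382)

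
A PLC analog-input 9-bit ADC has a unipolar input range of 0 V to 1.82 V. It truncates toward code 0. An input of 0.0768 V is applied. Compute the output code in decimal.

code 21

With 512 levels over 1.82 V, one step is 3.555 mV.
(V_in − V_low)/LSB = (0.0768 − 0) / 0.00355469 = 21.605.
So the output code is 21.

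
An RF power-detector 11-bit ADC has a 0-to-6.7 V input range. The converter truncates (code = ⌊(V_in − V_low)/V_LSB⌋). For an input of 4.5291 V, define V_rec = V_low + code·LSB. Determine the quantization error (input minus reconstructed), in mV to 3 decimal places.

One LSB is 6.7 V / 2048 = 3.271 mV.
(4.5291 − 0)/0.00327148 = 1384.4174; ⌊·⌋ gives code 1384.
Reconstructed: 4.5277344 V.
Difference: 0.00136563 V → 1.366 mV.

1.366 mV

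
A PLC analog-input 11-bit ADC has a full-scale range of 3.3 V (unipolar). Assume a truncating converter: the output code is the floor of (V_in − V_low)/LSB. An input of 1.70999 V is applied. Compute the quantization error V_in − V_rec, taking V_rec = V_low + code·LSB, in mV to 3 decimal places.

0.371 mV

Step size: 3.3 V ÷ 2^11 = 1.611 mV.
Scaled input = 1061.2302 LSBs, so code = 1061.
Code 1061 maps back to 0 + 1061×0.00161133 V = 1.7096191 V.
V_in − V_rec = 0.000370859 V = 0.371 mV.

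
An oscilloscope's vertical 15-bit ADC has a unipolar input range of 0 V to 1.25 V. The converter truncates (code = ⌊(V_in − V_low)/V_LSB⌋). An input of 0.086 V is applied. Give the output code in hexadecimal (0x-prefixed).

Full-scale span = 1.25 V; LSB = 1.25/2^15 = 38.15 µV.
(0.086 − 0) / 3.8147e-05 = 2254.438 LSBs.
Floor → code 2254.
In hexadecimal (0x-prefixed): 0x8CE.

code 0x8CE (decimal 2254)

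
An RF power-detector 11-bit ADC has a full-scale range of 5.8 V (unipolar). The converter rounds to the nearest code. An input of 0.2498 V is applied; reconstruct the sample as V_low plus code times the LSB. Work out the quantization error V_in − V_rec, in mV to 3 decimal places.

0.581 mV

One LSB is 5.8 V / 2048 = 2.832 mV.
(V_in − V_low)/LSB = (0.2498 − 0)/0.00283203 = 88.2052 → code 88 (round).
V_rec = 0 + 88·0.00283203 = 0.24921875 V.
Error = 0.2498 − 0.24921875 = 0.00058125 V = 0.581 mV.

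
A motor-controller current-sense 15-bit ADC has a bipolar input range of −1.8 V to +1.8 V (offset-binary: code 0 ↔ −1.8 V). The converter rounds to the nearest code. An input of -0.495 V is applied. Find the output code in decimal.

code 11878

LSB = 3.6 V / 32768 = 109.86 µV.
(V_in − V_low)/LSB = (-0.495 − (−1.8)) / 0.000109863 = 11878.400.
So the output code is 11878.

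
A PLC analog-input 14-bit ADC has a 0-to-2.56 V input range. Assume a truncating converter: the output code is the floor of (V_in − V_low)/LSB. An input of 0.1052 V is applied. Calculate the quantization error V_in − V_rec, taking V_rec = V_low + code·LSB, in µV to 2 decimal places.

Step size: 2.56 V ÷ 2^14 = 156.25 µV.
(0.1052 − 0)/0.00015625 = 673.2800; ⌊·⌋ gives code 673.
Code 673 maps back to 0 + 673×0.00015625 V = 0.10515625 V.
V_in − V_rec = 4.375e-05 V = 43.75 µV.

43.75 µV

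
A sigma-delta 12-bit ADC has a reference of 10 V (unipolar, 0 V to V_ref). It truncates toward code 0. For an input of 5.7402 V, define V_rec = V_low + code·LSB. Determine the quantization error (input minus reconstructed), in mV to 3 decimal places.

LSB = 10/2^12 = 2.441 mV.
(5.7402 − 0)/0.00244141 = 2351.1859; ⌊·⌋ gives code 2351.
V_rec = 0 + 2351·0.00244141 = 5.7397461 V.
Error = 5.7402 − 5.7397461 = 0.000453906 V = 0.454 mV.

0.454 mV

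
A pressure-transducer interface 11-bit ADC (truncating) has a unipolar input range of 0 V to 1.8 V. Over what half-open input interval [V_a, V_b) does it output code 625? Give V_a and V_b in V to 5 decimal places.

[0.54932 V, 0.55020 V)

LSB = 1.8/2^11 = 0.879 mV.
V_a = V_low + 625·LSB = 0.549316 V; V_b = V_low + 626·LSB = 0.550195 V.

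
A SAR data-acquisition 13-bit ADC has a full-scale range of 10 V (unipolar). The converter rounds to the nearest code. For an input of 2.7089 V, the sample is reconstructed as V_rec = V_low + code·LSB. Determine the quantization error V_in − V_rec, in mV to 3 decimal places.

LSB = 10/2^13 = 1.221 mV.
Scaled input = 2219.1309 LSBs, so code = 2219.
Code 2219 maps back to 0 + 2219×0.0012207 V = 2.7087402 V.
V_in − V_rec = 0.000159766 V = 0.160 mV.

0.160 mV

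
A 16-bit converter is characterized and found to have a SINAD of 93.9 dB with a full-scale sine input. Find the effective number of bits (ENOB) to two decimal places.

15.31 bits

ENOB = (SINAD − 1.76) / 6.02 = (93.9 − 1.76)/6.02 = 15.306.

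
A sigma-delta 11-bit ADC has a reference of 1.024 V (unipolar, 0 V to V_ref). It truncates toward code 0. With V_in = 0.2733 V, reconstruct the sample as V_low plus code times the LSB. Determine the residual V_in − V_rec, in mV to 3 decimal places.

Step size: 1.024 V ÷ 2^11 = 0.500 mV.
(V_in − V_low)/LSB = (0.2733 − 0)/0.0005 = 546.6000 → code 546 (floor).
V_rec = 0 + 546·0.0005 = 0.273 V.
Error = 0.2733 − 0.273 = 0.0003 V = 0.300 mV.

0.300 mV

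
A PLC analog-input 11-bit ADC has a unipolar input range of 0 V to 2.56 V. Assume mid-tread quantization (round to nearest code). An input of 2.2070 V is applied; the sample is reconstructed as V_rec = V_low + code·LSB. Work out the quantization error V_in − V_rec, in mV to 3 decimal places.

LSB = 2.56/2^11 = 1.250 mV.
(2.2070 − 0)/0.00125 = 1765.6000; round gives code 1766.
V_rec = 0 + 1766·0.00125 = 2.2075 V.
V_in − V_rec = -0.0005 V = -0.500 mV.

-0.500 mV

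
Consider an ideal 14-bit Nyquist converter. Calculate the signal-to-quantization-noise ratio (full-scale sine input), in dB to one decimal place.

86.0 dB

SNR ≈ 6.02·N + 1.76 dB = 6.02·14 + 1.76 = 86.04 dB.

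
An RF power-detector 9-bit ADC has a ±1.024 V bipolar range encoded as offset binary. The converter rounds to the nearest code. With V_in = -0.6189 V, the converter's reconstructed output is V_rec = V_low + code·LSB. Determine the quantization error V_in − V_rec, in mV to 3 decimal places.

1.100 mV

Step size: 2.048 V ÷ 2^9 = 4.000 mV.
Scaled input = 101.2750 LSBs, so code = 101.
Reconstructed: -0.62 V.
Difference: 0.0011 V → 1.100 mV.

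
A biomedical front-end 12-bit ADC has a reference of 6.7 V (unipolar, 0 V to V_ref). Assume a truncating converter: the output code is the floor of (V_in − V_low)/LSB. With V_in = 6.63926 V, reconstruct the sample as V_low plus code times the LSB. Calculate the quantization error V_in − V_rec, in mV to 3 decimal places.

LSB = 6.7/2^12 = 1.636 mV.
(6.63926 − 0)/0.00163574 = 4058.8670; ⌊·⌋ gives code 4058.
V_rec = 0 + 4058·0.00163574 = 6.6378418 V.
Error = 6.63926 − 6.6378418 = 0.0014182 V = 1.418 mV.

1.418 mV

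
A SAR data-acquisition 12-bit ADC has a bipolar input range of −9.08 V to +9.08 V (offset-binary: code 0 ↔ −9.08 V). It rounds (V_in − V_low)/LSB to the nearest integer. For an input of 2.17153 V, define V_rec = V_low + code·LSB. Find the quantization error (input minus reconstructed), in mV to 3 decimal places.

-0.931 mV

LSB = 18.16/2^12 = 4.434 mV.
(2.17153 − (−9.08))/0.00443359 = 2537.7900; round gives code 2538.
Code 2538 maps back to (−9.08) + 2538×0.00443359 V = 2.1724609 V.
V_in − V_rec = -0.000930938 V = -0.931 mV.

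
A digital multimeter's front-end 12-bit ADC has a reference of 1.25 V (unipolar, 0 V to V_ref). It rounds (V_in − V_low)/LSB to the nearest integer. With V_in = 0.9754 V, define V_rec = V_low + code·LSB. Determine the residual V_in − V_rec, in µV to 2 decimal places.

58.20 µV

Step size: 1.25 V ÷ 2^12 = 305.18 µV.
(V_in − V_low)/LSB = (0.9754 − 0)/0.000305176 = 3196.1907 → code 3196 (round).
Code 3196 maps back to 0 + 3196×0.000305176 V = 0.9753418 V.
Difference: 5.82031e-05 V → 58.20 µV.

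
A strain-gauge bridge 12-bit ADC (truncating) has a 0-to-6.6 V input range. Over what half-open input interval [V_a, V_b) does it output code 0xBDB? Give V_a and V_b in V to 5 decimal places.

LSB = 6.6/2^12 = 1.611 mV.
Code 0xBDB = 3035 decimal.
V_a = V_low + 3035·LSB = 4.89038 V; V_b = V_low + 3036·LSB = 4.89199 V.

[4.89038 V, 4.89199 V)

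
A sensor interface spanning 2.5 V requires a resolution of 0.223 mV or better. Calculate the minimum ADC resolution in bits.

Number of steps required ≥ 2.5 V / 0.223 mV = 11210.76.
Need 2^N ≥ 11210.76; 2^13 = 8192, 2^14 = 16384.
Minimum N = 14.

14 bits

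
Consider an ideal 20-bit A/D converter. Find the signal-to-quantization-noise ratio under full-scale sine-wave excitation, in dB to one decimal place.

SNR ≈ 6.02·N + 1.76 dB = 6.02·20 + 1.76 = 122.16 dB.

122.2 dB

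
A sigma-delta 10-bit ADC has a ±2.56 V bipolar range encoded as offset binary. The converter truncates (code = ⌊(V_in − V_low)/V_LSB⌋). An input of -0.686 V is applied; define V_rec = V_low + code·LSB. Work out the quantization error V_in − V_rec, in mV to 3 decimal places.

LSB = 5.12/2^10 = 5.000 mV.
(-0.686 − (−2.56))/0.005 = 374.8000; ⌊·⌋ gives code 374.
Reconstructed: -0.69 V.
Difference: 0.004 V → 4.000 mV.

4.000 mV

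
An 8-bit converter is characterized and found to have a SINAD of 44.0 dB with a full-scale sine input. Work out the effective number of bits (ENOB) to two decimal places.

7.02 bits

ENOB = (SINAD − 1.76) / 6.02 = (44.0 − 1.76)/6.02 = 7.017.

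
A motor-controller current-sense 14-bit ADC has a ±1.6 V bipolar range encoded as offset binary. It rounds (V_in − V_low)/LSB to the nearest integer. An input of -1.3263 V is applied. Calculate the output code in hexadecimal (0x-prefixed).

code 0x579 (decimal 1401)

Full-scale span = 3.2 V; LSB = 3.2/2^14 = 195.31 µV.
(V_in − V_low)/LSB = (-1.3263 − (−1.6)) / 0.000195313 = 1401.344.
Round → code 1401.
In hexadecimal (0x-prefixed): 0x579.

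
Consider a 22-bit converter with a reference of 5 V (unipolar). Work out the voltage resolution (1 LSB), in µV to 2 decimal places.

Full-scale span = 5 V.
LSB = 5 / 2^22 = 5 / 4194304 = 1.19209e-06 V = 1.19 µV.

1.19 µV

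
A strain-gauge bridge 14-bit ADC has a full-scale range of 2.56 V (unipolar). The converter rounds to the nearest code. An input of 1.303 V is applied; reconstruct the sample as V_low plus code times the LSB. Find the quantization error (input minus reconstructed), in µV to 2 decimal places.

31.25 µV

Step size: 2.56 V ÷ 2^14 = 156.25 µV.
(1.303 − 0)/0.00015625 = 8339.2000; round gives code 8339.
V_rec = 0 + 8339·0.00015625 = 1.3029688 V.
V_in − V_rec = 3.125e-05 V = 31.25 µV.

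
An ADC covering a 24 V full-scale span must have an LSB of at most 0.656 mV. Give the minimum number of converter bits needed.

Number of steps required ≥ 24 V / 0.656 mV = 36585.37.
Need 2^N ≥ 36585.37; 2^15 = 32768, 2^16 = 65536.
Minimum N = 16.

16 bits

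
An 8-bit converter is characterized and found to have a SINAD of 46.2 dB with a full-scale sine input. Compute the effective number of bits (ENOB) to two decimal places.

7.38 bits

ENOB = (SINAD − 1.76) / 6.02 = (46.2 − 1.76)/6.02 = 7.382.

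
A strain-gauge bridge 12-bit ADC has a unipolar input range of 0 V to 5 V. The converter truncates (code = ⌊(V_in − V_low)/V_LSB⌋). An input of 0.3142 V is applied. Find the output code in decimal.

code 257

LSB = 5 V / 4096 = 1.221 mV.
(V_in − V_low)/LSB = (0.3142 − 0) / 0.0012207 = 257.393.
So the output code is 257.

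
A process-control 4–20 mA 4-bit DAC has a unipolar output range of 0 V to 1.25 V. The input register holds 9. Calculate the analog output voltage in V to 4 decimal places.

0.7031 V

LSB = 1.25 V / 2^4 = 78.125 mV.
V_out = 0 + 9 × 0.078125 V = 0.703125 V.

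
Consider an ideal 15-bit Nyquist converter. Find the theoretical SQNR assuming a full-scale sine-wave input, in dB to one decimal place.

92.1 dB

SNR ≈ 6.02·N + 1.76 dB = 6.02·15 + 1.76 = 92.06 dB.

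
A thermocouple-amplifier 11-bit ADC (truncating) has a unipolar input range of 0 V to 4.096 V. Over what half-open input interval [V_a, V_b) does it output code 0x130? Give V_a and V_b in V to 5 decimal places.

LSB = 4.096/2^11 = 2.000 mV.
Code 0x130 = 304 decimal.
V_a = V_low + 304·LSB = 0.608 V; V_b = V_low + 305·LSB = 0.61 V.

[0.60800 V, 0.61000 V)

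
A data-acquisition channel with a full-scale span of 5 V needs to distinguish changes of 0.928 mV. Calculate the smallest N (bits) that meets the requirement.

13 bits

Number of steps required ≥ 5 V / 0.928 mV = 5387.93.
Need 2^N ≥ 5387.93; 2^12 = 4096, 2^13 = 8192.
Minimum N = 13.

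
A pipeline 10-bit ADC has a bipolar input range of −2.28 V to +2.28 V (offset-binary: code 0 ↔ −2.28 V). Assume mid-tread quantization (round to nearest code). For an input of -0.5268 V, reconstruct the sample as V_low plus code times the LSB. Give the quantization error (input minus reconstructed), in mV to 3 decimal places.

One LSB is 4.56 V / 1024 = 4.453 mV.
Scaled input = 393.7011 LSBs, so code = 394.
Code 394 maps back to (−2.28) + 394×0.00445312 V = -0.52546875 V.
Difference: -0.00133125 V → -1.331 mV.

-1.331 mV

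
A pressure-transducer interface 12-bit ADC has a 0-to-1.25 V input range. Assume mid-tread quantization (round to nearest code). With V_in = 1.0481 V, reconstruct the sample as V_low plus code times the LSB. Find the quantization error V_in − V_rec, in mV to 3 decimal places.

LSB = 1.25/2^12 = 305.18 µV.
(V_in − V_low)/LSB = (1.0481 − 0)/0.000305176 = 3434.4141 → code 3434 (round).
V_rec = 0 + 3434·0.000305176 = 1.0479736 V.
Error = 1.0481 − 1.0479736 = 0.000126367 V = 0.126 mV.

0.126 mV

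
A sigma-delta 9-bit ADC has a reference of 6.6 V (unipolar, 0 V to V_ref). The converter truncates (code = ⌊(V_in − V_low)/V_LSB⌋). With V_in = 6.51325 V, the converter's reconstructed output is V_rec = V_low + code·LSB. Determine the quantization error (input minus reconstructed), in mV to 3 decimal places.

Step size: 6.6 V ÷ 2^9 = 12.891 mV.
Scaled input = 505.2703 LSBs, so code = 505.
Code 505 maps back to 0 + 505×0.0128906 V = 6.5097656 V.
Error = 6.51325 − 6.5097656 = 0.00348438 V = 3.484 mV.

3.484 mV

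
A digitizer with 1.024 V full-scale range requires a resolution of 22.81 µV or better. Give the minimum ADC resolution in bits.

Number of steps required ≥ 1.024 V / 22.81 µV = 44892.59.
Need 2^N ≥ 44892.59; 2^15 = 32768, 2^16 = 65536.
Minimum N = 16.

16 bits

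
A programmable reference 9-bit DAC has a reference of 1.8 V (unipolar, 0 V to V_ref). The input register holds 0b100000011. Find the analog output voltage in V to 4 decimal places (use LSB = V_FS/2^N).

0.9105 V

LSB = 1.8 V / 2^9 = 3.516 mV.
Code 0b100000011 = 259 decimal.
V_out = 0 + 259 × 0.00351563 V = 0.910547 V.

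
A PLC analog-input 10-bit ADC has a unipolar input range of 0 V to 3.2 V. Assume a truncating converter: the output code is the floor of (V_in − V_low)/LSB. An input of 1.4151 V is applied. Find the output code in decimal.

With 1024 levels over 3.2 V, one step is 3.125 mV.
Input sits at 452.832 steps above V_low.
Floor → code 452.

code 452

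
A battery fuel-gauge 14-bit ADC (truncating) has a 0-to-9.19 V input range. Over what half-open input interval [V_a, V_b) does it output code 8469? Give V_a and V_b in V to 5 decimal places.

LSB = 9.19/2^14 = 0.561 mV.
V_a = V_low + 8469·LSB = 4.75037 V; V_b = V_low + 8470·LSB = 4.75093 V.

[4.75037 V, 4.75093 V)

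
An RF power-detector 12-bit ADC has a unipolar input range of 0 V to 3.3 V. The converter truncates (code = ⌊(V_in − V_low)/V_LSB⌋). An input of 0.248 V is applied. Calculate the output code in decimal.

Full-scale span = 3.3 V; LSB = 3.3/2^12 = 0.806 mV.
(0.248 − 0) / 0.000805664 = 307.821 LSBs.
Floor → code 307.

code 307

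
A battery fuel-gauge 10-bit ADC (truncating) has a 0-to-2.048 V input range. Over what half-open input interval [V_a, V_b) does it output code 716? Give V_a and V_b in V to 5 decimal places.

LSB = 2.048/2^10 = 2.000 mV.
V_a = V_low + 716·LSB = 1.432 V; V_b = V_low + 717·LSB = 1.434 V.

[1.43200 V, 1.43400 V)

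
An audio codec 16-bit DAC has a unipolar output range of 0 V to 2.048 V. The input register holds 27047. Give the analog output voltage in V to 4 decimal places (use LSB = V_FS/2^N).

LSB = 2.048 V / 2^16 = 31.25 µV.
V_out = 0 + 27047 × 3.125e-05 V = 0.845219 V.

0.8452 V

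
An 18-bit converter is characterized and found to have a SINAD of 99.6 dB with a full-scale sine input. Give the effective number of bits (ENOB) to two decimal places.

16.25 bits

ENOB = (SINAD − 1.76) / 6.02 = (99.6 − 1.76)/6.02 = 16.252.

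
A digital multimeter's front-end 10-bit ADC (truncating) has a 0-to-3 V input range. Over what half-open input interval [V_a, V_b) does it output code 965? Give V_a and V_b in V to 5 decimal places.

LSB = 3/2^10 = 2.930 mV.
V_a = V_low + 965·LSB = 2.82715 V; V_b = V_low + 966·LSB = 2.83008 V.

[2.82715 V, 2.83008 V)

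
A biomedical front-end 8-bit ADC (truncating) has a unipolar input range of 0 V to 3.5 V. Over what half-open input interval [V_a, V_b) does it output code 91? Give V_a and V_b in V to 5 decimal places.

[1.24414 V, 1.25781 V)

LSB = 3.5/2^8 = 13.672 mV.
V_a = V_low + 91·LSB = 1.24414 V; V_b = V_low + 92·LSB = 1.25781 V.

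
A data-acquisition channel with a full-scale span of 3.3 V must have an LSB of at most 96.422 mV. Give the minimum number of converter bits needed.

6 bits

Number of steps required ≥ 3.3 V / 96.422 mV = 34.22.
Need 2^N ≥ 34.22; 2^5 = 32, 2^6 = 64.
Minimum N = 6.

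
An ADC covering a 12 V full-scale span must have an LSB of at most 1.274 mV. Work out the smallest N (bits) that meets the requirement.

Number of steps required ≥ 12 V / 1.274 mV = 9419.15.
Need 2^N ≥ 9419.15; 2^13 = 8192, 2^14 = 16384.
Minimum N = 14.

14 bits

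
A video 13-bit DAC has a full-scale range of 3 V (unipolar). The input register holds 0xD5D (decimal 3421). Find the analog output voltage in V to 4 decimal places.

1.2528 V

LSB = 3 V / 2^13 = 366.21 µV.
Code 0xD5D = 3421 decimal.
V_out = 0 + 3421 × 0.000366211 V = 1.25281 V.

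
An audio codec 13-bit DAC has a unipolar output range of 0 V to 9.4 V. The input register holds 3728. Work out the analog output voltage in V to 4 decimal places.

LSB = 9.4 V / 2^13 = 1.147 mV.
V_out = 0 + 3728 × 0.00114746 V = 4.27773 V.

4.2777 V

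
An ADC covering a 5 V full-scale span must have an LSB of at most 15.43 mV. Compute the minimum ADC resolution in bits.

9 bits

Number of steps required ≥ 5 V / 15.43 mV = 324.04.
Need 2^N ≥ 324.04; 2^8 = 256, 2^9 = 512.
Minimum N = 9.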